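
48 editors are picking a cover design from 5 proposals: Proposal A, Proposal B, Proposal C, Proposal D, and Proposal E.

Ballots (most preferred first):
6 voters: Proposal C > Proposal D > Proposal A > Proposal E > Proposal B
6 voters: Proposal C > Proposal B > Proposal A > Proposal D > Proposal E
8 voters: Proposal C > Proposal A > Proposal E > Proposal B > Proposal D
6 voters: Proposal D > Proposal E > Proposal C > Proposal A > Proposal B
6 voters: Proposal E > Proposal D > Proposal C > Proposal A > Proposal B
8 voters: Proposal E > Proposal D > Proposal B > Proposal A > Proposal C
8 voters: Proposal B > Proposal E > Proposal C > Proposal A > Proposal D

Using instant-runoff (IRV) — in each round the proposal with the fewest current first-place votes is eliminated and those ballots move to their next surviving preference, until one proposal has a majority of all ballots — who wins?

Round 1: Proposal A 0, Proposal B 8, Proposal C 20, Proposal D 6, Proposal E 14. Proposal A eliminated.
Round 2: Proposal B 8, Proposal C 20, Proposal D 6, Proposal E 14. Proposal D eliminated.
Round 3: Proposal B 8, Proposal C 20, Proposal E 20. Proposal B eliminated.
Round 4: Proposal C 20, Proposal E 28. Proposal E has a majority (≥25).

Proposal E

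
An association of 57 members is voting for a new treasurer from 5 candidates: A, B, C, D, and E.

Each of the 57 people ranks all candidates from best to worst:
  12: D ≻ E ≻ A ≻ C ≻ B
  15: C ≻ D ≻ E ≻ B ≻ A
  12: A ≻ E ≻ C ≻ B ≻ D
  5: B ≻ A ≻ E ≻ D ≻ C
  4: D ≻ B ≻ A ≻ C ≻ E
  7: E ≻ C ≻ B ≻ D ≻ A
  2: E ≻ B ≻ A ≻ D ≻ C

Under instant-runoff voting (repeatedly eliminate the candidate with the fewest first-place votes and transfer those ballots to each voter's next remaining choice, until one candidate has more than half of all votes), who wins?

A

Round 1: A 12, B 5, C 15, D 16, E 9. B eliminated.
Round 2: A 17, C 15, D 16, E 9. E eliminated.
Round 3: A 19, C 22, D 16. D eliminated.
Round 4: A 35, C 22. A has a majority (≥29).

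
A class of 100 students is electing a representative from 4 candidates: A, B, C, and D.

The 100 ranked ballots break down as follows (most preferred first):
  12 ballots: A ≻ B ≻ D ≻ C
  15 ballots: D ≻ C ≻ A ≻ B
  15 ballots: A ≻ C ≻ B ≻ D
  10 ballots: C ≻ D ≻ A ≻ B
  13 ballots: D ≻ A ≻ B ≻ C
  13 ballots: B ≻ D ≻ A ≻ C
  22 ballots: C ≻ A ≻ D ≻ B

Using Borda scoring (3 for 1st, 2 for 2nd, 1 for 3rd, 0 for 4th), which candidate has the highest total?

A

A: 12×3 + 15×1 + 15×3 + 10×1 + 13×2 + 13×1 + 22×2 = 189
B: 12×2 + 15×0 + 15×1 + 10×0 + 13×1 + 13×3 + 22×0 = 91
C: 12×0 + 15×2 + 15×2 + 10×3 + 13×0 + 13×0 + 22×3 = 156
D: 12×1 + 15×3 + 15×0 + 10×2 + 13×3 + 13×2 + 22×1 = 164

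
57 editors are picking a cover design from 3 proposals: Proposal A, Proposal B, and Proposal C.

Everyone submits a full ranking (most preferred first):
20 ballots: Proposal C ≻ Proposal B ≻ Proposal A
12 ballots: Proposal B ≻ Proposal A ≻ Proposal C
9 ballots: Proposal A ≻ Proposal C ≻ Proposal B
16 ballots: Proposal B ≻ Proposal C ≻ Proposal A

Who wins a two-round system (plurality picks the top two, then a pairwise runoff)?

Proposal C

Round 1 first-place votes: Proposal A 9, Proposal B 28, Proposal C 20. Proposal B and Proposal C advance.
Runoff: Proposal B is ranked above Proposal C on 28 ballots, Proposal C above Proposal B on 29.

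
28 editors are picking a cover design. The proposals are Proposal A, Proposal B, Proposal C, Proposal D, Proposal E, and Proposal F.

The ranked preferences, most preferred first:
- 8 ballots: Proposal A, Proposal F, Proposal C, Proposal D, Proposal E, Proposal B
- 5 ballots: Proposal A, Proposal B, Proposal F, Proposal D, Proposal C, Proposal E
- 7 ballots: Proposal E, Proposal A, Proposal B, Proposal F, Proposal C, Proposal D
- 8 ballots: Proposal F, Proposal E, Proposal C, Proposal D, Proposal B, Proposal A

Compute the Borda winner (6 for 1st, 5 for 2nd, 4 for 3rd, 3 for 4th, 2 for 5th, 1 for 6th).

Proposal F

Proposal A: 8×6 + 5×6 + 7×5 + 8×1 = 121
Proposal B: 8×1 + 5×5 + 7×4 + 8×2 = 77
Proposal C: 8×4 + 5×2 + 7×2 + 8×4 = 88
Proposal D: 8×3 + 5×3 + 7×1 + 8×3 = 70
Proposal E: 8×2 + 5×1 + 7×6 + 8×5 = 103
Proposal F: 8×5 + 5×4 + 7×3 + 8×6 = 129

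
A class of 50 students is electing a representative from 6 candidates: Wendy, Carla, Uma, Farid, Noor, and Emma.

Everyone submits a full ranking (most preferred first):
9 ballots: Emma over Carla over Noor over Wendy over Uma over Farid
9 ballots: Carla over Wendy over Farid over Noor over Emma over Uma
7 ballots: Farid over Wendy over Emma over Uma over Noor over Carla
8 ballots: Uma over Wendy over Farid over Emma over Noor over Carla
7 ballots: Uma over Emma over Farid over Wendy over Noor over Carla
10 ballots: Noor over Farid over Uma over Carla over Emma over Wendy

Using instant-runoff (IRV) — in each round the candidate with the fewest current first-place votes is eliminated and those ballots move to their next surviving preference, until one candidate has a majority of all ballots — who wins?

Round 1: Wendy 0, Carla 9, Uma 15, Farid 7, Noor 10, Emma 9. Wendy eliminated.
Round 2: Carla 9, Uma 15, Farid 7, Noor 10, Emma 9. Farid eliminated.
Round 3: Carla 9, Uma 15, Noor 10, Emma 16. Carla eliminated.
Round 4: Uma 15, Noor 19, Emma 16. Uma eliminated.
Round 5: Noor 19, Emma 31. Emma has a majority (≥26).

Emma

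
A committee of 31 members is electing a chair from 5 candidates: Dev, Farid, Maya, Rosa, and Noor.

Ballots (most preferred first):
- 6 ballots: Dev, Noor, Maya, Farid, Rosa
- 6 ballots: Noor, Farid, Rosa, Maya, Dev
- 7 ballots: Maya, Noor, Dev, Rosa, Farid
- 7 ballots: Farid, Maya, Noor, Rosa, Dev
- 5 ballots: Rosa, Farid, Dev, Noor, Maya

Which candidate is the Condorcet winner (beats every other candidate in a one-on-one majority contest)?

Noor

Noor vs Dev: 20–11
Noor vs Farid: 19–12
Noor vs Maya: 17–14
Noor vs Rosa: 26–5
Noor beats every other candidate.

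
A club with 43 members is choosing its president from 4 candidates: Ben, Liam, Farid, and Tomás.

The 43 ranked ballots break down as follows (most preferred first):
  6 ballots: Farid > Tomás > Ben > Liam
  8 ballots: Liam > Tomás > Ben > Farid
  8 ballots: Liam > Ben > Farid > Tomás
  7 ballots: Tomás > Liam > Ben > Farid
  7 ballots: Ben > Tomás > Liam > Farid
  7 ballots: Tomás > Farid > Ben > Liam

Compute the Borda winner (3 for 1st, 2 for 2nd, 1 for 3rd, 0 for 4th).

Ben: 6×1 + 8×1 + 8×2 + 7×1 + 7×3 + 7×1 = 65
Liam: 6×0 + 8×3 + 8×3 + 7×2 + 7×1 + 7×0 = 69
Farid: 6×3 + 8×0 + 8×1 + 7×0 + 7×0 + 7×2 = 40
Tomás: 6×2 + 8×2 + 8×0 + 7×3 + 7×2 + 7×3 = 84

Tomás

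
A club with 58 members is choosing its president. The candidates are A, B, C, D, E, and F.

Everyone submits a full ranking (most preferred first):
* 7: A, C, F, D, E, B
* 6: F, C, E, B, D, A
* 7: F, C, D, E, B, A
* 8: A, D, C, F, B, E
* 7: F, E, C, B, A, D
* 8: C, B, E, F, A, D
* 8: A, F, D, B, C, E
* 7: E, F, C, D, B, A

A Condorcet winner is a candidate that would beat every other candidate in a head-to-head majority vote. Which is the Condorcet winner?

F

F vs A: 35–23
F vs B: 50–8
F vs C: 35–23
F vs D: 50–8
F vs E: 43–15
F beats every other candidate.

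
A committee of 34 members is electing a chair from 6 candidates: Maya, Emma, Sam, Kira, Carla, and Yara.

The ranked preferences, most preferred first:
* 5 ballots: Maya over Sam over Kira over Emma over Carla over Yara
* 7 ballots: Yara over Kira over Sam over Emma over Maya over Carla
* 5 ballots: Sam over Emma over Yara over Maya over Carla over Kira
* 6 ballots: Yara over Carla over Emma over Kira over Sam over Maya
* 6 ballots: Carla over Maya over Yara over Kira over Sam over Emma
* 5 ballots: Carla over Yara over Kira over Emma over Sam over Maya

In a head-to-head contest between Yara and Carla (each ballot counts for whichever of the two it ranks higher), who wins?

Yara

Yara is ranked above Carla on 18 ballots; Carla above Yara on 16.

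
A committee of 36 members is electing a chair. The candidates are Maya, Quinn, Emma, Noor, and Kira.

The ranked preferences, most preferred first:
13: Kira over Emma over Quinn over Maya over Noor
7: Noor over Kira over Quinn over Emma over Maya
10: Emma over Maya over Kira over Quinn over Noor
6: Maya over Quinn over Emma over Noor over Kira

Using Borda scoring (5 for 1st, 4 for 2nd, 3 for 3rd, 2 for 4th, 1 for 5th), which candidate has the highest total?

Emma

Maya: 13×2 + 7×1 + 10×4 + 6×5 = 103
Quinn: 13×3 + 7×3 + 10×2 + 6×4 = 104
Emma: 13×4 + 7×2 + 10×5 + 6×3 = 134
Noor: 13×1 + 7×5 + 10×1 + 6×2 = 70
Kira: 13×5 + 7×4 + 10×3 + 6×1 = 129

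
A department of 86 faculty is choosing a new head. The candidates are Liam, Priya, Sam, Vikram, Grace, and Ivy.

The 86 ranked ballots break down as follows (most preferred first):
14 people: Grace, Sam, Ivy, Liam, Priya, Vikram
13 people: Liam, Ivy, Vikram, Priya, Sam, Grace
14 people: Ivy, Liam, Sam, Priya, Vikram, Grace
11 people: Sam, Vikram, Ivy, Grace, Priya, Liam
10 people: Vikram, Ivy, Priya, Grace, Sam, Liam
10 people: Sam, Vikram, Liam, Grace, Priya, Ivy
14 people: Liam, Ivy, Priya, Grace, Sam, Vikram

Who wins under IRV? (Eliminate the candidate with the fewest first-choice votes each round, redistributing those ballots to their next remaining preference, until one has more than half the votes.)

Sam

Round 1: Liam 27, Priya 0, Sam 21, Vikram 10, Grace 14, Ivy 14. Priya eliminated.
Round 2: Liam 27, Sam 21, Vikram 10, Grace 14, Ivy 14. Vikram eliminated.
Round 3: Liam 27, Sam 21, Grace 14, Ivy 24. Grace eliminated.
Round 4: Liam 27, Sam 35, Ivy 24. Ivy eliminated.
Round 5: Liam 41, Sam 45. Sam has a majority (≥44).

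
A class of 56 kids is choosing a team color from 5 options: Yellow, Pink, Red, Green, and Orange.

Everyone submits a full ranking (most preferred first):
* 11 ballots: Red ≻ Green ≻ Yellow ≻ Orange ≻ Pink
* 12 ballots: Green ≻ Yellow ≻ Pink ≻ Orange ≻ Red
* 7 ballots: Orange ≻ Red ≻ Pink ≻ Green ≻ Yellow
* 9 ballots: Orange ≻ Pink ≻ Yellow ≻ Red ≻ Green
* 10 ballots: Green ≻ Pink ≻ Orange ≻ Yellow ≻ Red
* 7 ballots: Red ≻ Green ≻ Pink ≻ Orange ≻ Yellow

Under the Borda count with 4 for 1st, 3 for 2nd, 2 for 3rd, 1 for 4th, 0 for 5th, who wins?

Green

Yellow: 11×2 + 12×3 + 7×0 + 9×2 + 10×1 + 7×0 = 86
Pink: 11×0 + 12×2 + 7×2 + 9×3 + 10×3 + 7×2 = 109
Red: 11×4 + 12×0 + 7×3 + 9×1 + 10×0 + 7×4 = 102
Green: 11×3 + 12×4 + 7×1 + 9×0 + 10×4 + 7×3 = 149
Orange: 11×1 + 12×1 + 7×4 + 9×4 + 10×2 + 7×1 = 114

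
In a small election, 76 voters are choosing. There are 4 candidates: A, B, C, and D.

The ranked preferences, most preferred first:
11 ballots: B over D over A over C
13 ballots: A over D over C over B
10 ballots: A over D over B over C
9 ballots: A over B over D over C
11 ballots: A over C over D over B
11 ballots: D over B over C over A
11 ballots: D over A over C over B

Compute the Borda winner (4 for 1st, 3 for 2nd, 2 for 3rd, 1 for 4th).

A

A: 11×2 + 13×4 + 10×4 + 9×4 + 11×4 + 11×1 + 11×3 = 238
B: 11×4 + 13×1 + 10×2 + 9×3 + 11×1 + 11×3 + 11×1 = 159
C: 11×1 + 13×2 + 10×1 + 9×1 + 11×3 + 11×2 + 11×2 = 133
D: 11×3 + 13×3 + 10×3 + 9×2 + 11×2 + 11×4 + 11×4 = 230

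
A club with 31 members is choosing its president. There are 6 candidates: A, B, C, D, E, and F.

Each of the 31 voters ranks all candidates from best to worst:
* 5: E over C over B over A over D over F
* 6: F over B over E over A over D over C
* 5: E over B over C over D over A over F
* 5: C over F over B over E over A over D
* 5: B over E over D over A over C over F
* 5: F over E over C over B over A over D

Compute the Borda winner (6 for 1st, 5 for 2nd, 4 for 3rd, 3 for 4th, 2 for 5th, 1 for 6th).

E

A: 5×3 + 6×3 + 5×2 + 5×2 + 5×3 + 5×2 = 78
B: 5×4 + 6×5 + 5×5 + 5×4 + 5×6 + 5×3 = 140
C: 5×5 + 6×1 + 5×4 + 5×6 + 5×2 + 5×4 = 111
D: 5×2 + 6×2 + 5×3 + 5×1 + 5×4 + 5×1 = 67
E: 5×6 + 6×4 + 5×6 + 5×3 + 5×5 + 5×5 = 149
F: 5×1 + 6×6 + 5×1 + 5×5 + 5×1 + 5×6 = 106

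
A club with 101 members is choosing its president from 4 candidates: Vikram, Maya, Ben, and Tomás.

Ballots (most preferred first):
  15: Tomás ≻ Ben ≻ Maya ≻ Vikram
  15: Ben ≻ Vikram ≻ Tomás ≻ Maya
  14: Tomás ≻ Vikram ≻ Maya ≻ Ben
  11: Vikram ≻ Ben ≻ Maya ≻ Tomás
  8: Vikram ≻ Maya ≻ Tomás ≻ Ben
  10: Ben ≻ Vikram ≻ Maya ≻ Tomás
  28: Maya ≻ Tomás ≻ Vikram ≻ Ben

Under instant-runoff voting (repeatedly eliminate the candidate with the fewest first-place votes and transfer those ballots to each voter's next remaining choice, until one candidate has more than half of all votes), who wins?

Round 1: Vikram 19, Maya 28, Ben 25, Tomás 29. Vikram eliminated.
Round 2: Maya 36, Ben 36, Tomás 29. Tomás eliminated.
Round 3: Maya 50, Ben 51. Ben has a majority (≥51).

Ben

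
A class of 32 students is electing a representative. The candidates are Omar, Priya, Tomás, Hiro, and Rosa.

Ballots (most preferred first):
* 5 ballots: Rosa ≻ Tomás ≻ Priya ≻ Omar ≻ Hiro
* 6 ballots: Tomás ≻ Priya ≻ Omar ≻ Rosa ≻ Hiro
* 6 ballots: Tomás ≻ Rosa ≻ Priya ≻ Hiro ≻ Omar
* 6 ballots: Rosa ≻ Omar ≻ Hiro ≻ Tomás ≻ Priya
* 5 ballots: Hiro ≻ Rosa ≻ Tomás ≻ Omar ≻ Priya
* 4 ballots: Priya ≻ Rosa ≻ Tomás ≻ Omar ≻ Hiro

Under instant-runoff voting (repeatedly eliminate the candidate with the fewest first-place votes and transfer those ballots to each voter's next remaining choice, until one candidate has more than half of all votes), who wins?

Rosa

Round 1: Omar 0, Priya 4, Tomás 12, Hiro 5, Rosa 11. Omar eliminated.
Round 2: Priya 4, Tomás 12, Hiro 5, Rosa 11. Priya eliminated.
Round 3: Tomás 12, Hiro 5, Rosa 15. Hiro eliminated.
Round 4: Tomás 12, Rosa 20. Rosa has a majority (≥17).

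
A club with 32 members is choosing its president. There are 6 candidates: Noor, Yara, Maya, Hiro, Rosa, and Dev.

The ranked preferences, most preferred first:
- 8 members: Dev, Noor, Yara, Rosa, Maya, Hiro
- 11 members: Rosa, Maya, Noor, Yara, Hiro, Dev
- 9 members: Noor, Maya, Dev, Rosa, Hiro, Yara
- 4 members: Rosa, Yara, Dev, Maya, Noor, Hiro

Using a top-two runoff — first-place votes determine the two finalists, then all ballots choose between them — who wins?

Round 1 first-place votes: Noor 9, Yara 0, Maya 0, Hiro 0, Rosa 15, Dev 8. Rosa and Noor advance.
Runoff: Rosa is ranked above Noor on 15 ballots, Noor above Rosa on 17.

Noor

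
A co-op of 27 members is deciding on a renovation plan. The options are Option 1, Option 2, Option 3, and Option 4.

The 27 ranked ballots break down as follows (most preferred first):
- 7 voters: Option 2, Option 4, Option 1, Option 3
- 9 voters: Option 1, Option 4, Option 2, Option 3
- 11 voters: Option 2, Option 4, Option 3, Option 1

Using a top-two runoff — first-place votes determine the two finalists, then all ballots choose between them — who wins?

Round 1 first-place votes: Option 1 9, Option 2 18, Option 3 0, Option 4 0. Option 2 and Option 1 advance.
Runoff: Option 2 is ranked above Option 1 on 18 ballots, Option 1 above Option 2 on 9.

Option 2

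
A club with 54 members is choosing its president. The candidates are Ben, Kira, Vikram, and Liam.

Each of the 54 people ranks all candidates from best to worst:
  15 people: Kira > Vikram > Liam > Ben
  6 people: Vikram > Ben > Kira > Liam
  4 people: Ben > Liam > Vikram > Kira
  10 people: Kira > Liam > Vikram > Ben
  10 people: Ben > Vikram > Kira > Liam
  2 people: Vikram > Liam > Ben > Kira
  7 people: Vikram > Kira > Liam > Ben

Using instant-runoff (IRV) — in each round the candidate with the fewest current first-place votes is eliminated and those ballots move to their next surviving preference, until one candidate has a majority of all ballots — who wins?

Round 1: Ben 14, Kira 25, Vikram 15, Liam 0. Liam eliminated.
Round 2: Ben 14, Kira 25, Vikram 15. Ben eliminated.
Round 3: Kira 25, Vikram 29. Vikram has a majority (≥28).

Vikram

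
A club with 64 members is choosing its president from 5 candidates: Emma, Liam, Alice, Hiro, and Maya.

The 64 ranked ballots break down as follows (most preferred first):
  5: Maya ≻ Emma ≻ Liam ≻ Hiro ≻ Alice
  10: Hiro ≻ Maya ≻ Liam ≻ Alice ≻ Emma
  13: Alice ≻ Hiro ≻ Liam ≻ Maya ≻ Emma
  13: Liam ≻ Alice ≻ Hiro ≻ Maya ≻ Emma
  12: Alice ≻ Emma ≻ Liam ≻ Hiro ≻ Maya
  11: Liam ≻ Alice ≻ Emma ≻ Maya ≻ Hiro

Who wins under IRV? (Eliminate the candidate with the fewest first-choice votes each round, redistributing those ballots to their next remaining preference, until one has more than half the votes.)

Round 1: Emma 0, Liam 24, Alice 25, Hiro 10, Maya 5. Emma eliminated.
Round 2: Liam 24, Alice 25, Hiro 10, Maya 5. Maya eliminated.
Round 3: Liam 29, Alice 25, Hiro 10. Hiro eliminated.
Round 4: Liam 39, Alice 25. Liam has a majority (≥33).

Liam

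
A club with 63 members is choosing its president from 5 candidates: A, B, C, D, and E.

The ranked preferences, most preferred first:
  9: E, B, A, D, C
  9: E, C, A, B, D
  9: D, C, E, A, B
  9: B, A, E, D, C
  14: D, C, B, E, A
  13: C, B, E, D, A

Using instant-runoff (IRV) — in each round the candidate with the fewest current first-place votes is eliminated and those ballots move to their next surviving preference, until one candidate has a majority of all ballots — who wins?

E

Round 1: A 0, B 9, C 13, D 23, E 18. A eliminated.
Round 2: B 9, C 13, D 23, E 18. B eliminated.
Round 3: C 13, D 23, E 27. C eliminated.
Round 4: D 23, E 40. E has a majority (≥32).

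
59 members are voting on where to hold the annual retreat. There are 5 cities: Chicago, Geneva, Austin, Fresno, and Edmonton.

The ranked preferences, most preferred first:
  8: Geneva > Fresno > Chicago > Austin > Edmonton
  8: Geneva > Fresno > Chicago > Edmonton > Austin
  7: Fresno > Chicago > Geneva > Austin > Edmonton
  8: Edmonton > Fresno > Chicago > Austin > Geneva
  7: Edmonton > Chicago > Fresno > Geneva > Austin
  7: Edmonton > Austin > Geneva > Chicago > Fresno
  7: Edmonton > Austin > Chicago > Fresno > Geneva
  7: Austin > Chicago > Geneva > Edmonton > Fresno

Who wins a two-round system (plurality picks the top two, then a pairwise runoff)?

Geneva

Round 1 first-place votes: Chicago 0, Geneva 16, Austin 7, Fresno 7, Edmonton 29. Edmonton and Geneva advance.
Runoff: Edmonton is ranked above Geneva on 29 ballots, Geneva above Edmonton on 30.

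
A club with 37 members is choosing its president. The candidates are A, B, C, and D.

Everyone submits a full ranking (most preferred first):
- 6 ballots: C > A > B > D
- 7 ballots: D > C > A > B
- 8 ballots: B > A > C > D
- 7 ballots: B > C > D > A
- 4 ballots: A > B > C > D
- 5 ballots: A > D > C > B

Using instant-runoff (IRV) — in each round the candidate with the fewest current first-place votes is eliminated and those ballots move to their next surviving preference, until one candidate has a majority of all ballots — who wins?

A

Round 1: A 9, B 15, C 6, D 7. C eliminated.
Round 2: A 15, B 15, D 7. D eliminated.
Round 3: A 22, B 15. A has a majority (≥19).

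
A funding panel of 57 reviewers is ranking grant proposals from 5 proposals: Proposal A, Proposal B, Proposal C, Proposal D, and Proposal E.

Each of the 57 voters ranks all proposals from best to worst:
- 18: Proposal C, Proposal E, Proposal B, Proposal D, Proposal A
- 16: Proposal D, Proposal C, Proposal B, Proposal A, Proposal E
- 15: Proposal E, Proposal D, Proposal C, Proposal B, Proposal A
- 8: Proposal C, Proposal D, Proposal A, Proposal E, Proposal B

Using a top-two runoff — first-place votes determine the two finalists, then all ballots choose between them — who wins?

Proposal D

Round 1 first-place votes: Proposal A 0, Proposal B 0, Proposal C 26, Proposal D 16, Proposal E 15. Proposal C and Proposal D advance.
Runoff: Proposal C is ranked above Proposal D on 26 ballots, Proposal D above Proposal C on 31.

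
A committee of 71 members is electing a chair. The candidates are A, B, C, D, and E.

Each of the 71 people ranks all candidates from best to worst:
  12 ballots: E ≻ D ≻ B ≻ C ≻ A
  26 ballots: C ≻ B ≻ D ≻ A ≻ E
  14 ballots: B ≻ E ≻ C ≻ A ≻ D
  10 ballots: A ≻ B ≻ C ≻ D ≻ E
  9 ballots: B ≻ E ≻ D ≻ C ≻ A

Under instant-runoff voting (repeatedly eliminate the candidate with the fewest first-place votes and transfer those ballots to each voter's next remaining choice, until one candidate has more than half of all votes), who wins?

Round 1: A 10, B 23, C 26, D 0, E 12. D eliminated.
Round 2: A 10, B 23, C 26, E 12. A eliminated.
Round 3: B 33, C 26, E 12. E eliminated.
Round 4: B 45, C 26. B has a majority (≥36).

B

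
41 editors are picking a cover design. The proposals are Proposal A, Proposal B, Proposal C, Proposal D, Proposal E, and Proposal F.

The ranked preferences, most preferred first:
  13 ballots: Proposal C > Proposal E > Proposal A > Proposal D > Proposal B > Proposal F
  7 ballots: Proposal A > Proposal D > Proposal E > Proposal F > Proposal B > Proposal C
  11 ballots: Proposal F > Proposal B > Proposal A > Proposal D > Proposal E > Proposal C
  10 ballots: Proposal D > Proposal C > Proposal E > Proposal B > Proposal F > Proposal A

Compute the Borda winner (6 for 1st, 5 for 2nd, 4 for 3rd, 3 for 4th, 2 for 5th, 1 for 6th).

Proposal A: 13×4 + 7×6 + 11×4 + 10×1 = 148
Proposal B: 13×2 + 7×2 + 11×5 + 10×3 = 125
Proposal C: 13×6 + 7×1 + 11×1 + 10×5 = 146
Proposal D: 13×3 + 7×5 + 11×3 + 10×6 = 167
Proposal E: 13×5 + 7×4 + 11×2 + 10×4 = 155
Proposal F: 13×1 + 7×3 + 11×6 + 10×2 = 120

Proposal D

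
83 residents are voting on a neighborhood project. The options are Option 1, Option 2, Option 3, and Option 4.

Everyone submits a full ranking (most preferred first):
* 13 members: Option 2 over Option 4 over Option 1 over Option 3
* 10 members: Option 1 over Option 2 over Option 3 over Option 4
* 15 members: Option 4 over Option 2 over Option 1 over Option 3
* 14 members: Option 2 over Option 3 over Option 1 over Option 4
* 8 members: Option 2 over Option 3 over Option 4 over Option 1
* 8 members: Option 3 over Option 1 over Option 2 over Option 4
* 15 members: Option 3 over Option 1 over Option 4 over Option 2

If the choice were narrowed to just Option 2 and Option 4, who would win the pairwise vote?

Option 2 is ranked above Option 4 on 53 ballots; Option 4 above Option 2 on 30.

Option 2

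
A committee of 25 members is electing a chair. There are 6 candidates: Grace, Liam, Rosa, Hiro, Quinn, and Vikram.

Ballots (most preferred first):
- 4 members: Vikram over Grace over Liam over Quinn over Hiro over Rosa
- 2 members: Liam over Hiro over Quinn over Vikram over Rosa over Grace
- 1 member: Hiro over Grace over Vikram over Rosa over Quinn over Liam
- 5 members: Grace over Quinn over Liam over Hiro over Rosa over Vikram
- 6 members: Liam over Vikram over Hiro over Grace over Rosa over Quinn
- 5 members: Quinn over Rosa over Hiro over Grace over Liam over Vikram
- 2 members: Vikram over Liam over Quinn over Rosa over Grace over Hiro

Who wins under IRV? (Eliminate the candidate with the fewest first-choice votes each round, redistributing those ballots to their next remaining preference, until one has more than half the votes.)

Round 1: Grace 5, Liam 8, Rosa 0, Hiro 1, Quinn 5, Vikram 6. Rosa eliminated.
Round 2: Grace 5, Liam 8, Hiro 1, Quinn 5, Vikram 6. Hiro eliminated.
Round 3: Grace 6, Liam 8, Quinn 5, Vikram 6. Quinn eliminated.
Round 4: Grace 11, Liam 8, Vikram 6. Vikram eliminated.
Round 5: Grace 15, Liam 10. Grace has a majority (≥13).

Grace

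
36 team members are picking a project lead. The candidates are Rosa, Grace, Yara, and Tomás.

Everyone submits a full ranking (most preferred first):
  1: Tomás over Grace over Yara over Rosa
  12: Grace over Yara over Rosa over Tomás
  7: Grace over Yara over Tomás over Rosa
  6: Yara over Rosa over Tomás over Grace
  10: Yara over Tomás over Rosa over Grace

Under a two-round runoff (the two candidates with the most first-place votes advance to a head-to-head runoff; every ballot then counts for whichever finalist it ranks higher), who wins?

Round 1 first-place votes: Rosa 0, Grace 19, Yara 16, Tomás 1. Grace and Yara advance.
Runoff: Grace is ranked above Yara on 20 ballots, Yara above Grace on 16.

Grace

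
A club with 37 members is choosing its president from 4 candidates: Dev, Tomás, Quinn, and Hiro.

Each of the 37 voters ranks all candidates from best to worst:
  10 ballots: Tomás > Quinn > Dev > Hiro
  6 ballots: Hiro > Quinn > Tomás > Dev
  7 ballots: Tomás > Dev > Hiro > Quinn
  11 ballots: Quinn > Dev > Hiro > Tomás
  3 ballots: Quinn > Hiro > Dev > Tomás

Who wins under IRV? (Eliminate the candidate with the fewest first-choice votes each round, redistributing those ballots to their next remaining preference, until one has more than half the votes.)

Quinn

Round 1: Dev 0, Tomás 17, Quinn 14, Hiro 6. Dev eliminated.
Round 2: Tomás 17, Quinn 14, Hiro 6. Hiro eliminated.
Round 3: Tomás 17, Quinn 20. Quinn has a majority (≥19).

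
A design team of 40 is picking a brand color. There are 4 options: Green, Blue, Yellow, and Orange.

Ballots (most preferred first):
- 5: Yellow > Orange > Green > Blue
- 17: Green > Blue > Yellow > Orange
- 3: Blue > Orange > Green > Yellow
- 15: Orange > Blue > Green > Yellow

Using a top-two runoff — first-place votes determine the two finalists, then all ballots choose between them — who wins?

Round 1 first-place votes: Green 17, Blue 3, Yellow 5, Orange 15. Green and Orange advance.
Runoff: Green is ranked above Orange on 17 ballots, Orange above Green on 23.

Orange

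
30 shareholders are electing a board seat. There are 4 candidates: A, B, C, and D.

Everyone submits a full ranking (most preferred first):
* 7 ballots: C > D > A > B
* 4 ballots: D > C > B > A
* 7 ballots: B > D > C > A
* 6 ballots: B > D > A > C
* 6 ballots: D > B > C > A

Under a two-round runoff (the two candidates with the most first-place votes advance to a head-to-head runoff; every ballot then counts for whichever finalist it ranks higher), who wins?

D

Round 1 first-place votes: A 0, B 13, C 7, D 10. B and D advance.
Runoff: B is ranked above D on 13 ballots, D above B on 17.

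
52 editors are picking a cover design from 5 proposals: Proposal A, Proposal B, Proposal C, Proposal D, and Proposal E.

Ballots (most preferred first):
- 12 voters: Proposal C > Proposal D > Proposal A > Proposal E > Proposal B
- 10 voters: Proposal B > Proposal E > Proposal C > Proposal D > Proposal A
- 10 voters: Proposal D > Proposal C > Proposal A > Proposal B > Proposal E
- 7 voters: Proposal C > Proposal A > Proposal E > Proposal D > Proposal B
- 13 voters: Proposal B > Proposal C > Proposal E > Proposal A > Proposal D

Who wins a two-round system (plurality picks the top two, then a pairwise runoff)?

Proposal C

Round 1 first-place votes: Proposal A 0, Proposal B 23, Proposal C 19, Proposal D 10, Proposal E 0. Proposal B and Proposal C advance.
Runoff: Proposal B is ranked above Proposal C on 23 ballots, Proposal C above Proposal B on 29.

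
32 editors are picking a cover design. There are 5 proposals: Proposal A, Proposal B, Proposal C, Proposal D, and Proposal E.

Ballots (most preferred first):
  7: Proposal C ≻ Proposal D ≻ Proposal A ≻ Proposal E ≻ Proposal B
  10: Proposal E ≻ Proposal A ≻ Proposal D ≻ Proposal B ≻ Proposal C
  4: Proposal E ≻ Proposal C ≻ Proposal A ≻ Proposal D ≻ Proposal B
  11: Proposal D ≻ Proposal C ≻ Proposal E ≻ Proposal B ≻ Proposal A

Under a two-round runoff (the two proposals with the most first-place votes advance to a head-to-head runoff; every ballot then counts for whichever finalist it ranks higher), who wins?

Round 1 first-place votes: Proposal A 0, Proposal B 0, Proposal C 7, Proposal D 11, Proposal E 14. Proposal E and Proposal D advance.
Runoff: Proposal E is ranked above Proposal D on 14 ballots, Proposal D above Proposal E on 18.

Proposal D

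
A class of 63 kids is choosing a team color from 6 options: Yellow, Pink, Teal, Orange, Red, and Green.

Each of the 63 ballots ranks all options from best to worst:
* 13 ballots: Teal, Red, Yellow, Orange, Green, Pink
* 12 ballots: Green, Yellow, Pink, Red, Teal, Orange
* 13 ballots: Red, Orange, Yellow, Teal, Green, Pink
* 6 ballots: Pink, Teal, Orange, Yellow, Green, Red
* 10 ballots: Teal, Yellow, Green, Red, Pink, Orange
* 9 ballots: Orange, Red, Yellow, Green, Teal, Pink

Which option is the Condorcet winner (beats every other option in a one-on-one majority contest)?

Red vs Yellow: 35–28
Red vs Pink: 45–18
Red vs Teal: 34–29
Red vs Orange: 48–15
Red vs Green: 35–28
Red beats every other option.

Red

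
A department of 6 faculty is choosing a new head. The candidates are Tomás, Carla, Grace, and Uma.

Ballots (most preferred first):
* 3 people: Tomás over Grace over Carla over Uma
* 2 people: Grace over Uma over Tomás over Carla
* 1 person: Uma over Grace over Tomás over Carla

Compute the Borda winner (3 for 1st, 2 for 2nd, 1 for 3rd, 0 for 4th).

Tomás: 3×3 + 2×1 + 1×1 = 12
Carla: 3×1 + 2×0 + 1×0 = 3
Grace: 3×2 + 2×3 + 1×2 = 14
Uma: 3×0 + 2×2 + 1×3 = 7

Grace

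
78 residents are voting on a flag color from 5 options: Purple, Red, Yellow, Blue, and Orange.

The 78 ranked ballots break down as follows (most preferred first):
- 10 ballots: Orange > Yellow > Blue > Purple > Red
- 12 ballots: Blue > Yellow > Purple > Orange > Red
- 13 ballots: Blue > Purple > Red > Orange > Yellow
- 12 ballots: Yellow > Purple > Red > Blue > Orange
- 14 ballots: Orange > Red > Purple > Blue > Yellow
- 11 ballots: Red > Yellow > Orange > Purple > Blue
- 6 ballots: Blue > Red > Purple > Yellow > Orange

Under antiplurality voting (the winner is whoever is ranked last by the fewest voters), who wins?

Last-place votes: Purple 0, Red 22, Yellow 27, Blue 11, Orange 18.

Purple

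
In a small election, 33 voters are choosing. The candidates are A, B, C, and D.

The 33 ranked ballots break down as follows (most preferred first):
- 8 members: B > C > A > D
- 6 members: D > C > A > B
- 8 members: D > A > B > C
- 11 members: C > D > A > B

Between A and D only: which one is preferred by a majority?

A is ranked above D on 8 ballots; D above A on 25.

D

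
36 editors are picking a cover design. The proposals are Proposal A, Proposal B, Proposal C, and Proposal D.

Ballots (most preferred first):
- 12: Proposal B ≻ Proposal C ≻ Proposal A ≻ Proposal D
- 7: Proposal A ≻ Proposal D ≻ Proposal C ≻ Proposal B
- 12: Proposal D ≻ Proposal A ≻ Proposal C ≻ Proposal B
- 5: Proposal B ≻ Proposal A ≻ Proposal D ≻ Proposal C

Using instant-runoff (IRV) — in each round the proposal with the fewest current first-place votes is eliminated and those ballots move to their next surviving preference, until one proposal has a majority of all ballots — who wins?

Proposal D

Round 1: Proposal A 7, Proposal B 17, Proposal C 0, Proposal D 12. Proposal C eliminated.
Round 2: Proposal A 7, Proposal B 17, Proposal D 12. Proposal A eliminated.
Round 3: Proposal B 17, Proposal D 19. Proposal D has a majority (≥19).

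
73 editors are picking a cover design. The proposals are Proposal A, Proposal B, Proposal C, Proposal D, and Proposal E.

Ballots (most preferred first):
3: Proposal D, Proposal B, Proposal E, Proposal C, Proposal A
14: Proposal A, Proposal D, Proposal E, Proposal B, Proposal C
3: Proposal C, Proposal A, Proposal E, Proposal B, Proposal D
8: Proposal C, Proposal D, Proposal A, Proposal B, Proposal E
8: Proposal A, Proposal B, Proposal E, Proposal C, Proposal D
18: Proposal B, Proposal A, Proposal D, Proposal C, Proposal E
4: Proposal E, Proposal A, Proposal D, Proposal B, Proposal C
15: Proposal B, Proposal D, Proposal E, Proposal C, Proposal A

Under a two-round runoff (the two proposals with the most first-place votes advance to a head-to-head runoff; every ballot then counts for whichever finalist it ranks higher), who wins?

Proposal A

Round 1 first-place votes: Proposal A 22, Proposal B 33, Proposal C 11, Proposal D 3, Proposal E 4. Proposal B and Proposal A advance.
Runoff: Proposal B is ranked above Proposal A on 36 ballots, Proposal A above Proposal B on 37.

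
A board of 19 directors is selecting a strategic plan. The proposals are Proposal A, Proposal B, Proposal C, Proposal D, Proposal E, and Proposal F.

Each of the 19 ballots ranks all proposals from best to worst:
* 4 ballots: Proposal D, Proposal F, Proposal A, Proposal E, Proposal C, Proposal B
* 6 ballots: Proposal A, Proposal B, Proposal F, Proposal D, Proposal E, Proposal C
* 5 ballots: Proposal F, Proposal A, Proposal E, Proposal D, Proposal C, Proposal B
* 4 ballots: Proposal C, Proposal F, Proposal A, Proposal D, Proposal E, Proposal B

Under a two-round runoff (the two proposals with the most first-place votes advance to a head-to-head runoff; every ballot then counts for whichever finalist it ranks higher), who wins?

Round 1 first-place votes: Proposal A 6, Proposal B 0, Proposal C 4, Proposal D 4, Proposal E 0, Proposal F 5. Proposal A and Proposal F advance.
Runoff: Proposal A is ranked above Proposal F on 6 ballots, Proposal F above Proposal A on 13.

Proposal F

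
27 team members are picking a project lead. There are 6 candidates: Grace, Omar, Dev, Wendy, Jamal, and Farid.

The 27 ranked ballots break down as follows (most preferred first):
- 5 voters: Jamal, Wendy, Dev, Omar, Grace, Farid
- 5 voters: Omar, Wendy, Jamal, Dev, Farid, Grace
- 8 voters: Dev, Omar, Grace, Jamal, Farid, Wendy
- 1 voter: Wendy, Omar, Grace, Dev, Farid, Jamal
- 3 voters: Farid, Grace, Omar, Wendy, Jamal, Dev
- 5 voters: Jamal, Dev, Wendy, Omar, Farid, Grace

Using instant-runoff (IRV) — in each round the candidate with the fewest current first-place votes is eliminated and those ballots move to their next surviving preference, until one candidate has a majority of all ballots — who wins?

Round 1: Grace 0, Omar 5, Dev 8, Wendy 1, Jamal 10, Farid 3. Grace eliminated.
Round 2: Omar 5, Dev 8, Wendy 1, Jamal 10, Farid 3. Wendy eliminated.
Round 3: Omar 6, Dev 8, Jamal 10, Farid 3. Farid eliminated.
Round 4: Omar 9, Dev 8, Jamal 10. Dev eliminated.
Round 5: Omar 17, Jamal 10. Omar has a majority (≥14).

Omar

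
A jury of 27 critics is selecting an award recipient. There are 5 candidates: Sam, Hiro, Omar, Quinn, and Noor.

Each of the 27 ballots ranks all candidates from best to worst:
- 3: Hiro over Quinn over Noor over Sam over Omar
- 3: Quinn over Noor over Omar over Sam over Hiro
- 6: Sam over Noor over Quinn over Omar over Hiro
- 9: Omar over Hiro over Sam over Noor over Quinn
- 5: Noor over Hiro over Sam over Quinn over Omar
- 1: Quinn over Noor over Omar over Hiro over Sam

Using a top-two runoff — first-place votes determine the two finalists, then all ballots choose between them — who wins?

Sam

Round 1 first-place votes: Sam 6, Hiro 3, Omar 9, Quinn 4, Noor 5. Omar and Sam advance.
Runoff: Omar is ranked above Sam on 13 ballots, Sam above Omar on 14.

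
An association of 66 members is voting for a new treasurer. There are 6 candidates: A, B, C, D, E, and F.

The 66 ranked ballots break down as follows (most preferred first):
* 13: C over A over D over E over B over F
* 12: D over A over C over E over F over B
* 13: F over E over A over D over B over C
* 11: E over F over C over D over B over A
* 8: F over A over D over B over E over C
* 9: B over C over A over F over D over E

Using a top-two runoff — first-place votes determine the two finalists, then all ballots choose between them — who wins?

Round 1 first-place votes: A 0, B 9, C 13, D 12, E 11, F 21. F and C advance.
Runoff: F is ranked above C on 32 ballots, C above F on 34.

C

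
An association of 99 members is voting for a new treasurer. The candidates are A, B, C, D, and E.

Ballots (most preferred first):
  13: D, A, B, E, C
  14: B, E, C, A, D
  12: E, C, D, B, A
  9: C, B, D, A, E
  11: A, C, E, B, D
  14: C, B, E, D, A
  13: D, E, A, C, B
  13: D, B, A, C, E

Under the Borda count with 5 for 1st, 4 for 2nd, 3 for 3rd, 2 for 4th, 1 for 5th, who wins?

A: 13×4 + 14×2 + 12×1 + 9×2 + 11×5 + 14×1 + 13×3 + 13×3 = 257
B: 13×3 + 14×5 + 12×2 + 9×4 + 11×2 + 14×4 + 13×1 + 13×4 = 312
C: 13×1 + 14×3 + 12×4 + 9×5 + 11×4 + 14×5 + 13×2 + 13×2 = 314
D: 13×5 + 14×1 + 12×3 + 9×3 + 11×1 + 14×2 + 13×5 + 13×5 = 311
E: 13×2 + 14×4 + 12×5 + 9×1 + 11×3 + 14×3 + 13×4 + 13×1 = 291

C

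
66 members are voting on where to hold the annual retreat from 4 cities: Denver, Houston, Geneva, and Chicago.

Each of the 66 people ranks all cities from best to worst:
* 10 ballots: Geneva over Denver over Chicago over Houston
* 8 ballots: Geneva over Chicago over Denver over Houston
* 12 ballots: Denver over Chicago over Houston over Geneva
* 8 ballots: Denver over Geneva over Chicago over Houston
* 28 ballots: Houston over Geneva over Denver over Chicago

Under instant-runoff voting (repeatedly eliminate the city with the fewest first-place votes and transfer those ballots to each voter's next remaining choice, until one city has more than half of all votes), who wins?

Round 1: Denver 20, Houston 28, Geneva 18, Chicago 0. Chicago eliminated.
Round 2: Denver 20, Houston 28, Geneva 18. Geneva eliminated.
Round 3: Denver 38, Houston 28. Denver has a majority (≥34).

Denver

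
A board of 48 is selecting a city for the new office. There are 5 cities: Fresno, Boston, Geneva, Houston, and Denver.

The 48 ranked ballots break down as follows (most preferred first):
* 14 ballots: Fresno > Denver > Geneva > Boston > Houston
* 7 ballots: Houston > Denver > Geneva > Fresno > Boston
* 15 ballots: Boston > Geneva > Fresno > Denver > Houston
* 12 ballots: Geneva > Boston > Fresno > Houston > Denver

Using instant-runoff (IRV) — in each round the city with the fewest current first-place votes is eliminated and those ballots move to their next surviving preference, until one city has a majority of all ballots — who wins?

Round 1: Fresno 14, Boston 15, Geneva 12, Houston 7, Denver 0. Denver eliminated.
Round 2: Fresno 14, Boston 15, Geneva 12, Houston 7. Houston eliminated.
Round 3: Fresno 14, Boston 15, Geneva 19. Fresno eliminated.
Round 4: Boston 15, Geneva 33. Geneva has a majority (≥25).

Geneva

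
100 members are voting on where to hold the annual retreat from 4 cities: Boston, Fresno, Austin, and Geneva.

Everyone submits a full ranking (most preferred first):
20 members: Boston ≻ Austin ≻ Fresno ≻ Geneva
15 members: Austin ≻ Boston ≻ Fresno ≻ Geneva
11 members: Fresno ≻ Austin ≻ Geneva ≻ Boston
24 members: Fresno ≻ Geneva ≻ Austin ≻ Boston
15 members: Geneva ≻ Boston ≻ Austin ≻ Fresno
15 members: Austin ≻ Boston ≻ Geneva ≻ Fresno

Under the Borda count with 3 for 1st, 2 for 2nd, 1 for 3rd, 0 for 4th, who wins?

Austin

Boston: 20×3 + 15×2 + 11×0 + 24×0 + 15×2 + 15×2 = 150
Fresno: 20×1 + 15×1 + 11×3 + 24×3 + 15×0 + 15×0 = 140
Austin: 20×2 + 15×3 + 11×2 + 24×1 + 15×1 + 15×3 = 191
Geneva: 20×0 + 15×0 + 11×1 + 24×2 + 15×3 + 15×1 = 119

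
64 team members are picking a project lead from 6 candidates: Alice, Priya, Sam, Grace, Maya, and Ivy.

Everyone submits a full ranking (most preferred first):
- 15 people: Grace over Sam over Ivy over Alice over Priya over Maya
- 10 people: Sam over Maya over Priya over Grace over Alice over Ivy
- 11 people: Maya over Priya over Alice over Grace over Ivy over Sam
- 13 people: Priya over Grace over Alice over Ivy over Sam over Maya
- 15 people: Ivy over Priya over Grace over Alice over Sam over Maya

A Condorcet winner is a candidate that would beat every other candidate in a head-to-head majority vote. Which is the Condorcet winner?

Priya

Priya vs Alice: 49–15
Priya vs Sam: 39–25
Priya vs Grace: 49–15
Priya vs Maya: 43–21
Priya vs Ivy: 34–30
Priya beats every other candidate.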